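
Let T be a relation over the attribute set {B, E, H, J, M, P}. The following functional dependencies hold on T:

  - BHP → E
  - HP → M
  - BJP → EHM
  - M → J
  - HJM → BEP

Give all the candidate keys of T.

{H, M}⁺: M→J adds J; HJM→BEP adds B, E, P → {B, E, H, J, M, P}. Minimal: {M}⁺ = {J, M}; {H}⁺ = {H} — none reach the full schema.
{H, P}⁺: HP→M adds M; M→J adds J; HJM→BEP adds B, E → {B, E, H, J, M, P}. Minimal: {P}⁺ = {P}; {H}⁺ = {H} — none reach the full schema.
{B, J, P}⁺: BJP→EHM adds E, H, M → {B, E, H, J, M, P}. Minimal: {J, P}⁺ = {J, P}; {B, P}⁺ = {B, P}; {B, J}⁺ = {B, J} — none reach the full schema.
{B, M, P}⁺: M→J adds J; BJP→EHM adds E, H → {B, E, H, J, M, P}. Minimal: {M, P}⁺ = {J, M, P}; {B, P}⁺ = {B, P}; {B, M}⁺ = {B, J, M} — none reach the full schema.

{H, M}; {H, P}; {B, J, P}; {B, M, P}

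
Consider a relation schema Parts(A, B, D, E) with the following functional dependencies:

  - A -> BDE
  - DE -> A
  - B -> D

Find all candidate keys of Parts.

{A}⁺: A→BDE adds B, D, E → {A, B, D, E}.
{B, E}⁺: B→D adds D; DE→A adds A → {A, B, D, E}. Minimal: {E}⁺ = {E}; {B}⁺ = {B, D} — none reach the full schema.
{D, E}⁺: DE→A adds A; A→BDE adds B → {A, B, D, E}. Minimal: {E}⁺ = {E}; {D}⁺ = {D} — none reach the full schema.
Any other superkey contains one of these as a subset, so there are no further candidate keys.

{A}; {B, E}; {D, E}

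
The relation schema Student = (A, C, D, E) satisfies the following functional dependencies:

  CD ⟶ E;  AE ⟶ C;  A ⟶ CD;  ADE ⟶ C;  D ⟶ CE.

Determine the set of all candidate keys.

(A)

Attribute A never appears on the right-hand side of any dependency, so A must belong to every candidate key.
{A}⁺ = {A, C, D, E}, which is all of the schema, so {A} is the only candidate key.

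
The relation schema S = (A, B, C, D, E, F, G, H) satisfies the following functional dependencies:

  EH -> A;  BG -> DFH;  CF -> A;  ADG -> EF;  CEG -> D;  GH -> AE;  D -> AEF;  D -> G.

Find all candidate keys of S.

BCD, BCG

Attributes B, C never appear on any right-hand side, so every candidate key must contain {B, C}.
{B, C}⁺ = {B, C}, which is not all of the schema, so we must add further attributes.
{B, C, D}⁺: D→AEF adds A, E, F; D→G adds G; BG→DFH adds H → {A, B, C, D, E, F, G, H}. Minimal: {C, D}⁺ = {A, C, D, E, F, G}; {B, D}⁺ = {A, B, D, E, F, G, H}; {B, C}⁺ = {B, C} — none reach the full schema.
{B, C, G}⁺: BG→DFH adds D, F, H; CF→A adds A; ADG→EF adds E → {A, B, C, D, E, F, G, H}. Minimal: {C, G}⁺ = {C, G}; {B, G}⁺ = {A, B, D, E, F, G, H}; {B, C}⁺ = {B, C} — none reach the full schema.
Any other superkey contains one of these as a subset, so there are no further candidate keys.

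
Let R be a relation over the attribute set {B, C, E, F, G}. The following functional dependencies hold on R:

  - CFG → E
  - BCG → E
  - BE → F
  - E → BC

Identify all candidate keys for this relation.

Attribute G never appears on the right-hand side of any dependency, so G must belong to every candidate key.
{G}⁺ = {G}, which is not all of the schema, so we must add further attributes.
{E, G}⁺: E→BC adds B, C; BE→F adds F → {B, C, E, F, G}. Minimal: {G}⁺ = {G}; {E}⁺ = {B, C, E, F} — none reach the full schema.
{B, C, G}⁺: BCG→E adds E; BE→F adds F → {B, C, E, F, G}. Minimal: {C, G}⁺ = {C, G}; {B, G}⁺ = {B, G}; {B, C}⁺ = {B, C} — none reach the full schema.
{C, F, G}⁺: CFG→E adds E; E→BC adds B → {B, C, E, F, G}. Minimal: {F, G}⁺ = {F, G}; {C, G}⁺ = {C, G}; {C, F}⁺ = {C, F} — none reach the full schema.
Any other superkey contains one of these as a subset, so there are no further candidate keys.

{E, G}, {B, C, G}, {C, F, G}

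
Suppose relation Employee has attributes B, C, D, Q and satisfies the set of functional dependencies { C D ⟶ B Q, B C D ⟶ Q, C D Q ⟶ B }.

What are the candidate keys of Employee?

(C, D)

Attributes C, D never appear on any right-hand side, so every candidate key must contain {C, D}.
{C, D}⁺ = {B, C, D, Q}, which is all of the schema, so {C, D} is the only candidate key.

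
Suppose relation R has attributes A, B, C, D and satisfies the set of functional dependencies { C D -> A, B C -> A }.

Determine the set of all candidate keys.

{B, C, D}⁺: CD→A adds A → {A, B, C, D}.

{B, C, D}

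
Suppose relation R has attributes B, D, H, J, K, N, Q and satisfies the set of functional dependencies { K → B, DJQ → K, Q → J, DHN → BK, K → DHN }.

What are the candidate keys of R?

{D, Q}; {K, Q}

Attribute Q never appears on the right-hand side of any dependency, so Q must belong to every candidate key.
{Q}⁺ = {J, Q}, which is not all of the schema, so we must add further attributes.
{D, Q}⁺: Q→J adds J; DJQ→K adds K; K→DHN adds H, N; K→B adds B → {B, D, H, J, K, N, Q}.
{K, Q}⁺: K→B adds B; Q→J adds J; K→DHN adds D, H, N → {B, D, H, J, K, N, Q}.
Any other superkey contains one of these as a subset, so there are no further candidate keys.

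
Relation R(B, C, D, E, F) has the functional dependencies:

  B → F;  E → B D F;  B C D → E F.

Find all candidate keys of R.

Attribute C never appears on the right-hand side of any dependency, so C must belong to every candidate key.
{C}⁺ = {C}, which is not all of the schema, so we must add further attributes.
{C, E}⁺: E→BDF adds B, D, F → {B, C, D, E, F}. Minimal: {E}⁺ = {B, D, E, F}; {C}⁺ = {C} — none reach the full schema.
{B, C, D}⁺: B→F adds F; BCD→EF adds E → {B, C, D, E, F}. Minimal: {C, D}⁺ = {C, D}; {B, D}⁺ = {B, D, F}; {B, C}⁺ = {B, C, F} — none reach the full schema.

CE, BCD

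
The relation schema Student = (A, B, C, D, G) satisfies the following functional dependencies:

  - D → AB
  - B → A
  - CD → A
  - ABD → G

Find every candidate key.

CD

Attributes C, D never appear on any right-hand side, so every candidate key must contain {C, D}.
{C, D}⁺ = {A, B, C, D, G}, which is all of the schema, so {C, D} is the only candidate key.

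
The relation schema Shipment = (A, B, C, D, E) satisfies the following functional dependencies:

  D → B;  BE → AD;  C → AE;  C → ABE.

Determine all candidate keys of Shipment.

C

Attribute C never appears on the right-hand side of any dependency, so C must belong to every candidate key.
{C}⁺ = {A, B, C, D, E}, which is all of the schema, so {C} is the only candidate key.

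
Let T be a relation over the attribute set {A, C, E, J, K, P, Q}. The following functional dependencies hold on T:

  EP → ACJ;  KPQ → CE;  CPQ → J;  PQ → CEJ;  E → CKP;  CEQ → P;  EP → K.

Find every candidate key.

EQ, PQ

Attribute Q never appears on the right-hand side of any dependency, so Q must belong to every candidate key.
{Q}⁺ = {Q}, which is not all of the schema, so we must add further attributes.
{E, Q}⁺: E→CKP adds C, K, P; EP→ACJ adds A, J → {A, C, E, J, K, P, Q}. Minimal: {Q}⁺ = {Q}; {E}⁺ = {A, C, E, J, K, P} — none reach the full schema.
{P, Q}⁺: PQ→CEJ adds C, E, J; E→CKP adds K; EP→ACJ adds A → {A, C, E, J, K, P, Q}. Minimal: {Q}⁺ = {Q}; {P}⁺ = {P} — none reach the full schema.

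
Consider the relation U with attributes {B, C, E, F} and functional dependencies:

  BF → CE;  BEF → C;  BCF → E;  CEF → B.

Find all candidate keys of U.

{B, F}, {C, E, F}

Attribute F never appears on the right-hand side of any dependency, so F must belong to every candidate key.
{F}⁺ = {F}, which is not all of the schema, so we must add further attributes.
{B, F}⁺: BF→CE adds C, E → {B, C, E, F}.
{C, E, F}⁺: CEF→B adds B → {B, C, E, F}.
Any other superkey contains one of these as a subset, so there are no further candidate keys.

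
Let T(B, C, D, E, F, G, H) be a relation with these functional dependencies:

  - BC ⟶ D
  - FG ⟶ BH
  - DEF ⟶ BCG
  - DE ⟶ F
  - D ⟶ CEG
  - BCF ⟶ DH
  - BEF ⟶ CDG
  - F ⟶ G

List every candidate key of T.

{D}⁺: D→CEG adds C, E, G; DE→F adds F; FG→BH adds B, H → {B, C, D, E, F, G, H}.
{B, C}⁺: BC→D adds D; D→CEG adds E, G; DE→F adds F; BCF→DH adds H → {B, C, D, E, F, G, H}. Minimal: {C}⁺ = {C}; {B}⁺ = {B} — none reach the full schema.
{C, F}⁺: F→G adds G; FG→BH adds B, H; BCF→DH adds D; D→CEG adds E → {B, C, D, E, F, G, H}. Minimal: {F}⁺ = {B, F, G, H}; {C}⁺ = {C} — none reach the full schema.
{E, F}⁺: F→G adds G; FG→BH adds B, H; BEF→CDG adds C, D → {B, C, D, E, F, G, H}. Minimal: {F}⁺ = {B, F, G, H}; {E}⁺ = {E} — none reach the full schema.
Any other superkey contains one of these as a subset, so there are no further candidate keys.

(D), (B, C), (C, F), (E, F)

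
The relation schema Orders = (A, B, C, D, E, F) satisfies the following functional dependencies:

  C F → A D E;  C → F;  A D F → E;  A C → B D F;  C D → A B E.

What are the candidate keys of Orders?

{C}

Attribute C never appears on the right-hand side of any dependency, so C must belong to every candidate key.
{C}⁺ = {A, B, C, D, E, F}, which is all of the schema, so {C} is the only candidate key.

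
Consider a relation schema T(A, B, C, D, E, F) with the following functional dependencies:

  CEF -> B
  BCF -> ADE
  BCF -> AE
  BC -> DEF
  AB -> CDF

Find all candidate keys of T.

{A, B}, {B, C}, {C, E, F}

{A, B}⁺: AB→CDF adds C, D, F; BCF→ADE adds E → {A, B, C, D, E, F}. Minimal: {B}⁺ = {B}; {A}⁺ = {A} — none reach the full schema.
{B, C}⁺: BC→DEF adds D, E, F; BCF→ADE adds A → {A, B, C, D, E, F}. Minimal: {C}⁺ = {C}; {B}⁺ = {B} — none reach the full schema.
{C, E, F}⁺: CEF→B adds B; BCF→ADE adds A, D → {A, B, C, D, E, F}. Minimal: {E, F}⁺ = {E, F}; {C, F}⁺ = {C, F}; {C, E}⁺ = {C, E} — none reach the full schema.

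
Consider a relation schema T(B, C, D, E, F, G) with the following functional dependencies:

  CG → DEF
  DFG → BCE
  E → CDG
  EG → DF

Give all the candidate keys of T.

{E}; {C, G}; {D, F, G}

{E}⁺: E→CDG adds C, D, G; EG→DF adds F; DFG→BCE adds B → {B, C, D, E, F, G}.
{C, G}⁺: CG→DEF adds D, E, F; DFG→BCE adds B → {B, C, D, E, F, G}. Minimal: {G}⁺ = {G}; {C}⁺ = {C} — none reach the full schema.
{D, F, G}⁺: DFG→BCE adds B, C, E → {B, C, D, E, F, G}. Minimal: {F, G}⁺ = {F, G}; {D, G}⁺ = {D, G}; {D, F}⁺ = {D, F} — none reach the full schema.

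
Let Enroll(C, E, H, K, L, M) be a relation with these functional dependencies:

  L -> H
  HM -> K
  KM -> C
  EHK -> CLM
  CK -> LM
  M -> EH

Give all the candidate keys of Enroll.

M, CK, EHK, EKL

{M}⁺: M→EH adds E, H; HM→K adds K; KM→C adds C; EHK→CLM adds L → {C, E, H, K, L, M}.
{C, K}⁺: CK→LM adds L, M; M→EH adds E, H → {C, E, H, K, L, M}. Minimal: {K}⁺ = {K}; {C}⁺ = {C} — none reach the full schema.
{E, H, K}⁺: EHK→CLM adds C, L, M → {C, E, H, K, L, M}. Minimal: {H, K}⁺ = {H, K}; {E, K}⁺ = {E, K}; {E, H}⁺ = {E, H} — none reach the full schema.
{E, K, L}⁺: L→H adds H; EHK→CLM adds C, M → {C, E, H, K, L, M}. Minimal: {K, L}⁺ = {H, K, L}; {E, L}⁺ = {E, H, L}; {E, K}⁺ = {E, K} — none reach the full schema.
Any other superkey contains one of these as a subset, so there are no further candidate keys.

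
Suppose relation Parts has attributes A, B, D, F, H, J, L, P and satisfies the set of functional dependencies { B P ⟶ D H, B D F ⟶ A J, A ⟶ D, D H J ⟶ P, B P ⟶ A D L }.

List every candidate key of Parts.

Attributes B, F never appear on any right-hand side, so every candidate key must contain {B, F}.
{B, F}⁺ = {B, F}, which is not all of the schema, so we must add further attributes.
{B, F, P}⁺: BP→DH adds D, H; BDF→AJ adds A, J; BP→ADL adds L → {A, B, D, F, H, J, L, P}. Minimal: {F, P}⁺ = {F, P}; {B, P}⁺ = {A, B, D, H, L, P}; {B, F}⁺ = {B, F} — none reach the full schema.
{A, B, F, H}⁺: A→D adds D; BDF→AJ adds J; DHJ→P adds P; BP→ADL adds L → {A, B, D, F, H, J, L, P}. Minimal: {B, F, H}⁺ = {B, F, H}; {A, F, H}⁺ = {A, D, F, H}; {A, B, H}⁺ = {A, B, D, H}; … — none reach the full schema.
{B, D, F, H}⁺: BDF→AJ adds A, J; DHJ→P adds P; BP→ADL adds L → {A, B, D, F, H, J, L, P}. Minimal: {D, F, H}⁺ = {D, F, H}; {B, F, H}⁺ = {B, F, H}; {B, D, H}⁺ = {B, D, H}; … — none reach the full schema.

{B, F, P}, {A, B, F, H}, {B, D, F, H}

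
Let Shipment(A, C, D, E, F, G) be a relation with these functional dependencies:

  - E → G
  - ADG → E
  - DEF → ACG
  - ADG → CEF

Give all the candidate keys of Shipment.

{A, D, E}; {A, D, G}; {D, E, F}

Attribute D never appears on the right-hand side of any dependency, so D must belong to every candidate key.
{D}⁺ = {D}, which is not all of the schema, so we must add further attributes.
{A, D, E}⁺: E→G adds G; ADG→CEF adds C, F → {A, C, D, E, F, G}. Minimal: {D, E}⁺ = {D, E, G}; {A, E}⁺ = {A, E, G}; {A, D}⁺ = {A, D} — none reach the full schema.
{A, D, G}⁺: ADG→E adds E; ADG→CEF adds C, F → {A, C, D, E, F, G}. Minimal: {D, G}⁺ = {D, G}; {A, G}⁺ = {A, G}; {A, D}⁺ = {A, D} — none reach the full schema.
{D, E, F}⁺: E→G adds G; DEF→ACG adds A, C → {A, C, D, E, F, G}. Minimal: {E, F}⁺ = {E, F, G}; {D, F}⁺ = {D, F}; {D, E}⁺ = {D, E, G} — none reach the full schema.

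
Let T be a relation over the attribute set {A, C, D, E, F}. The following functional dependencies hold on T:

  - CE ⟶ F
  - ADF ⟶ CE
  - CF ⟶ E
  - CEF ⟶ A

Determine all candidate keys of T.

Attribute D never appears on the right-hand side of any dependency, so D must belong to every candidate key.
{D}⁺ = {D}, which is not all of the schema, so we must add further attributes.
{A, D, F}⁺: ADF→CE adds C, E → {A, C, D, E, F}. Minimal: {D, F}⁺ = {D, F}; {A, F}⁺ = {A, F}; {A, D}⁺ = {A, D} — none reach the full schema.
{C, D, E}⁺: CE→F adds F; CEF→A adds A → {A, C, D, E, F}. Minimal: {D, E}⁺ = {D, E}; {C, E}⁺ = {A, C, E, F}; {C, D}⁺ = {C, D} — none reach the full schema.
{C, D, F}⁺: CF→E adds E; CEF→A adds A → {A, C, D, E, F}. Minimal: {D, F}⁺ = {D, F}; {C, F}⁺ = {A, C, E, F}; {C, D}⁺ = {C, D} — none reach the full schema.
Any other superkey contains one of these as a subset, so there are no further candidate keys.

{A, D, F}, {C, D, E}, {C, D, F}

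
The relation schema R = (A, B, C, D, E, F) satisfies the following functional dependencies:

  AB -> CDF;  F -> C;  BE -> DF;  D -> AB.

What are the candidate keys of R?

BE, DE

Attribute E never appears on the right-hand side of any dependency, so E must belong to every candidate key.
{E}⁺ = {E}, which is not all of the schema, so we must add further attributes.
{B, E}⁺: BE→DF adds D, F; D→AB adds A; AB→CDF adds C → {A, B, C, D, E, F}. Minimal: {E}⁺ = {E}; {B}⁺ = {B} — none reach the full schema.
{D, E}⁺: D→AB adds A, B; AB→CDF adds C, F → {A, B, C, D, E, F}. Minimal: {E}⁺ = {E}; {D}⁺ = {A, B, C, D, F} — none reach the full schema.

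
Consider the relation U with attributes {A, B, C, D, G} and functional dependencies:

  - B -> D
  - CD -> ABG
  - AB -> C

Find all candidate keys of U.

(A, B), (B, C), (C, D)

{A, B}⁺: B→D adds D; AB→C adds C; CD→ABG adds G → {A, B, C, D, G}. Minimal: {B}⁺ = {B, D}; {A}⁺ = {A} — none reach the full schema.
{B, C}⁺: B→D adds D; CD→ABG adds A, G → {A, B, C, D, G}. Minimal: {C}⁺ = {C}; {B}⁺ = {B, D} — none reach the full schema.
{C, D}⁺: CD→ABG adds A, B, G → {A, B, C, D, G}. Minimal: {D}⁺ = {D}; {C}⁺ = {C} — none reach the full schema.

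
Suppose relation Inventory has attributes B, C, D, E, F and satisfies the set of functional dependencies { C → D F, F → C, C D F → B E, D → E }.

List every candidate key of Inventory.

{C}, {F}

{C}⁺: C→DF adds D, F; CDF→BE adds B, E → {B, C, D, E, F}.
{F}⁺: F→C adds C; C→DF adds D; CDF→BE adds B, E → {B, C, D, E, F}.
Any other superkey contains one of these as a subset, so there are no further candidate keys.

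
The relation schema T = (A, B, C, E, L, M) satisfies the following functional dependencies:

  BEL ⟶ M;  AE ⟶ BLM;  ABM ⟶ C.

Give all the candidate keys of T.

AE

Attributes A, E never appear on any right-hand side, so every candidate key must contain {A, E}.
{A, E}⁺ = {A, B, C, E, L, M}, which is all of the schema, so {A, E} is the only candidate key.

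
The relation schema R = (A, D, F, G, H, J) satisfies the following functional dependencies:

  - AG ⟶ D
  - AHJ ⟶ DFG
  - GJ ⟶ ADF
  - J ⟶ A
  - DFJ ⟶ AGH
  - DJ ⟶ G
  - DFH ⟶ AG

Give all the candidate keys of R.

Attribute J never appears on the right-hand side of any dependency, so J must belong to every candidate key.
{J}⁺ = {A, J}, which is not all of the schema, so we must add further attributes.
{D, J}⁺: J→A adds A; DJ→G adds G; GJ→ADF adds F; DFJ→AGH adds H → {A, D, F, G, H, J}. Minimal: {J}⁺ = {A, J}; {D}⁺ = {D} — none reach the full schema.
{G, J}⁺: GJ→ADF adds A, D, F; DFJ→AGH adds H → {A, D, F, G, H, J}. Minimal: {J}⁺ = {A, J}; {G}⁺ = {G} — none reach the full schema.
{H, J}⁺: J→A adds A; AHJ→DFG adds D, F, G → {A, D, F, G, H, J}. Minimal: {J}⁺ = {A, J}; {H}⁺ = {H} — none reach the full schema.

{D, J}, {G, J}, {H, J}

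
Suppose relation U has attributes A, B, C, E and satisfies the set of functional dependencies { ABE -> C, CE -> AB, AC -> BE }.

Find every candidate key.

{A, C}⁺: AC→BE adds B, E → {A, B, C, E}.
{C, E}⁺: CE→AB adds A, B → {A, B, C, E}.
{A, B, E}⁺: ABE→C adds C → {A, B, C, E}.

{A, C}, {C, E}, {A, B, E}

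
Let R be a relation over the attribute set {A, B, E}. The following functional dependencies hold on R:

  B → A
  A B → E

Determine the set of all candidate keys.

Attribute B never appears on the right-hand side of any dependency, so B must belong to every candidate key.
{B}⁺ = {A, B, E}, which is all of the schema, so {B} is the only candidate key.

{B}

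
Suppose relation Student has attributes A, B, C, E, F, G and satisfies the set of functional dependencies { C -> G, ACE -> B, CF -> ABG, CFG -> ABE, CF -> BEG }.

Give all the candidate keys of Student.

CF

Attributes C, F never appear on any right-hand side, so every candidate key must contain {C, F}.
{C, F}⁺ = {A, B, C, E, F, G}, which is all of the schema, so {C, F} is the only candidate key.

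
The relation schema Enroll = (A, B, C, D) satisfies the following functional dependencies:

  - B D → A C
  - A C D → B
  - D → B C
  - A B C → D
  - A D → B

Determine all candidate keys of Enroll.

{D}⁺: D→BC adds B, C; BD→AC adds A → {A, B, C, D}.
{A, B, C}⁺: ABC→D adds D → {A, B, C, D}. Minimal: {B, C}⁺ = {B, C}; {A, C}⁺ = {A, C}; {A, B}⁺ = {A, B} — none reach the full schema.

{D}, {A, B, C}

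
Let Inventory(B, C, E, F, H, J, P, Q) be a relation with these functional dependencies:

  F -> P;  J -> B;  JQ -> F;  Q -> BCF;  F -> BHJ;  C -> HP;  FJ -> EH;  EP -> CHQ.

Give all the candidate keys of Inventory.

{F}⁺: F→P adds P; F→BHJ adds B, H, J; FJ→EH adds E; EP→CHQ adds C, Q → {B, C, E, F, H, J, P, Q}.
{Q}⁺: Q→BCF adds B, C, F; F→BHJ adds H, J; C→HP adds P; FJ→EH adds E → {B, C, E, F, H, J, P, Q}.
{C, E}⁺: C→HP adds H, P; EP→CHQ adds Q; Q→BCF adds B, F; F→BHJ adds J → {B, C, E, F, H, J, P, Q}. Minimal: {E}⁺ = {E}; {C}⁺ = {C, H, P} — none reach the full schema.
{E, P}⁺: EP→CHQ adds C, H, Q; Q→BCF adds B, F; F→BHJ adds J → {B, C, E, F, H, J, P, Q}. Minimal: {P}⁺ = {P}; {E}⁺ = {E} — none reach the full schema.
Any other superkey contains one of these as a subset, so there are no further candidate keys.

(F); (Q); (C, E); (E, P)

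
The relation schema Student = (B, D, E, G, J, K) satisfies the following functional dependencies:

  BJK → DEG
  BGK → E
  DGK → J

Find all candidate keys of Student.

Attributes B, K never appear on any right-hand side, so every candidate key must contain {B, K}.
{B, K}⁺ = {B, K}, which is not all of the schema, so we must add further attributes.
{B, J, K}⁺: BJK→DEG adds D, E, G → {B, D, E, G, J, K}.
{B, D, G, K}⁺: BGK→E adds E; DGK→J adds J → {B, D, E, G, J, K}.

BJK, BDGK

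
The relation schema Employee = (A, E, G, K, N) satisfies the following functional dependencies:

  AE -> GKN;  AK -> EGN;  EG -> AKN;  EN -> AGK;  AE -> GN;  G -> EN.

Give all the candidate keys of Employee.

{G}⁺: G→EN adds E, N; EG→AKN adds A, K → {A, E, G, K, N}.
{A, E}⁺: AE→GKN adds G, K, N → {A, E, G, K, N}.
{A, K}⁺: AK→EGN adds E, G, N → {A, E, G, K, N}.
{E, N}⁺: EN→AGK adds A, G, K → {A, E, G, K, N}.

{G}, {A, E}, {A, K}, {E, N}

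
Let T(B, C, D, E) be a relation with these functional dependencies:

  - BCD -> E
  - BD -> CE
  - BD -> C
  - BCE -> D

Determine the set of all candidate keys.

(B, D), (B, C, E)

Attribute B never appears on the right-hand side of any dependency, so B must belong to every candidate key.
{B}⁺ = {B}, which is not all of the schema, so we must add further attributes.
{B, D}⁺: BD→CE adds C, E → {B, C, D, E}. Minimal: {D}⁺ = {D}; {B}⁺ = {B} — none reach the full schema.
{B, C, E}⁺: BCE→D adds D → {B, C, D, E}. Minimal: {C, E}⁺ = {C, E}; {B, E}⁺ = {B, E}; {B, C}⁺ = {B, C} — none reach the full schema.
Any other superkey contains one of these as a subset, so there are no further candidate keys.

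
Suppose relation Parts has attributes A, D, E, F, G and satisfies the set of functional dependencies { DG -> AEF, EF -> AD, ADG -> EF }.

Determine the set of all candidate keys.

Attribute G never appears on the right-hand side of any dependency, so G must belong to every candidate key.
{G}⁺ = {G}, which is not all of the schema, so we must add further attributes.
{D, G}⁺: DG→AEF adds A, E, F → {A, D, E, F, G}. Minimal: {G}⁺ = {G}; {D}⁺ = {D} — none reach the full schema.
{E, F, G}⁺: EF→AD adds A, D → {A, D, E, F, G}. Minimal: {F, G}⁺ = {F, G}; {E, G}⁺ = {E, G}; {E, F}⁺ = {A, D, E, F} — none reach the full schema.

{D, G}, {E, F, G}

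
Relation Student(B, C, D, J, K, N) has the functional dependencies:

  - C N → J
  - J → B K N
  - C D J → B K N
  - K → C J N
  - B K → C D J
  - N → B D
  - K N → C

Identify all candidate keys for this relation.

J, K, CN

{J}⁺: J→BKN adds B, K, N; K→CJN adds C; BK→CDJ adds D → {B, C, D, J, K, N}.
{K}⁺: K→CJN adds C, J, N; N→BD adds B, D → {B, C, D, J, K, N}.
{C, N}⁺: CN→J adds J; J→BKN adds B, K; BK→CDJ adds D → {B, C, D, J, K, N}.
Any other superkey contains one of these as a subset, so there are no further candidate keys.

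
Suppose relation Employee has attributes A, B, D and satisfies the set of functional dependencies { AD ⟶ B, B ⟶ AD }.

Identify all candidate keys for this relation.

(B); (A, D)

{B}⁺: B→AD adds A, D → {A, B, D}.
{A, D}⁺: AD→B adds B → {A, B, D}.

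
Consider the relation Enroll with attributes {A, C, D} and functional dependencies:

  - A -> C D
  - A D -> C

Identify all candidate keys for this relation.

{A}⁺: A→CD adds C, D → {A, C, D}.
No other minimal superkey exists.

{A}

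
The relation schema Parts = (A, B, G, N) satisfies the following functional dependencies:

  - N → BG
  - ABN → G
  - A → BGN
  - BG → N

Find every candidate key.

Attribute A never appears on the right-hand side of any dependency, so A must belong to every candidate key.
{A}⁺ = {A, B, G, N}, which is all of the schema, so {A} is the only candidate key.

{A}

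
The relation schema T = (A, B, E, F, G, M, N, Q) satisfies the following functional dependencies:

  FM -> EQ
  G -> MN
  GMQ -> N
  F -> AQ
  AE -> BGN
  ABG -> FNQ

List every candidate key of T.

{A, E}⁺: AE→BGN adds B, G, N; ABG→FNQ adds F, Q; G→MN adds M → {A, B, E, F, G, M, N, Q}.
{E, F}⁺: F→AQ adds A, Q; AE→BGN adds B, G, N; G→MN adds M → {A, B, E, F, G, M, N, Q}.
{F, G}⁺: G→MN adds M, N; F→AQ adds A, Q; FM→EQ adds E; AE→BGN adds B → {A, B, E, F, G, M, N, Q}.
{F, M}⁺: FM→EQ adds E, Q; F→AQ adds A; AE→BGN adds B, G, N → {A, B, E, F, G, M, N, Q}.
{A, B, G}⁺: G→MN adds M, N; ABG→FNQ adds F, Q; FM→EQ adds E → {A, B, E, F, G, M, N, Q}.

{A, E}, {E, F}, {F, G}, {F, M}, {A, B, G}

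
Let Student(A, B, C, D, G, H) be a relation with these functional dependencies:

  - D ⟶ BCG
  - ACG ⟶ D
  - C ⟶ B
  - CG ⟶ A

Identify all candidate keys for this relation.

DH, CGH

Attribute H never appears on the right-hand side of any dependency, so H must belong to every candidate key.
{H}⁺ = {H}, which is not all of the schema, so we must add further attributes.
{D, H}⁺: D→BCG adds B, C, G; CG→A adds A → {A, B, C, D, G, H}. Minimal: {H}⁺ = {H}; {D}⁺ = {A, B, C, D, G} — none reach the full schema.
{C, G, H}⁺: C→B adds B; CG→A adds A; ACG→D adds D → {A, B, C, D, G, H}. Minimal: {G, H}⁺ = {G, H}; {C, H}⁺ = {B, C, H}; {C, G}⁺ = {A, B, C, D, G} — none reach the full schema.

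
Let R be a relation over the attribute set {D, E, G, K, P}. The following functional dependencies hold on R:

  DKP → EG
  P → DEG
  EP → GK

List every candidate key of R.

{P}⁺: P→DEG adds D, E, G; EP→GK adds K → {D, E, G, K, P}.

P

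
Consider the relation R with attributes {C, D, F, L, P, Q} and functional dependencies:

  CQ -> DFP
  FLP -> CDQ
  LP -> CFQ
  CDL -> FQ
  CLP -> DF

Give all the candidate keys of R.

LP, CDL, CLQ

Attribute L never appears on the right-hand side of any dependency, so L must belong to every candidate key.
{L}⁺ = {L}, which is not all of the schema, so we must add further attributes.
{L, P}⁺: LP→CFQ adds C, F, Q; CLP→DF adds D → {C, D, F, L, P, Q}. Minimal: {P}⁺ = {P}; {L}⁺ = {L} — none reach the full schema.
{C, D, L}⁺: CDL→FQ adds F, Q; CQ→DFP adds P → {C, D, F, L, P, Q}. Minimal: {D, L}⁺ = {D, L}; {C, L}⁺ = {C, L}; {C, D}⁺ = {C, D} — none reach the full schema.
{C, L, Q}⁺: CQ→DFP adds D, F, P → {C, D, F, L, P, Q}. Minimal: {L, Q}⁺ = {L, Q}; {C, Q}⁺ = {C, D, F, P, Q}; {C, L}⁺ = {C, L} — none reach the full schema.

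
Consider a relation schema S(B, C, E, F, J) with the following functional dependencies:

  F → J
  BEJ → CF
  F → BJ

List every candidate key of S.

Attribute E never appears on the right-hand side of any dependency, so E must belong to every candidate key.
{E}⁺ = {E}, which is not all of the schema, so we must add further attributes.
{E, F}⁺: F→J adds J; F→BJ adds B; BEJ→CF adds C → {B, C, E, F, J}. Minimal: {F}⁺ = {B, F, J}; {E}⁺ = {E} — none reach the full schema.
{B, E, J}⁺: BEJ→CF adds C, F → {B, C, E, F, J}. Minimal: {E, J}⁺ = {E, J}; {B, J}⁺ = {B, J}; {B, E}⁺ = {B, E} — none reach the full schema.

(E, F), (B, E, J)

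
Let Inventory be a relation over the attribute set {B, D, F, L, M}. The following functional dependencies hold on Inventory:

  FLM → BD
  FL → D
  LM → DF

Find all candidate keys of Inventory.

{L, M}

Attributes L, M never appear on any right-hand side, so every candidate key must contain {L, M}.
{L, M}⁺ = {B, D, F, L, M}, which is all of the schema, so {L, M} is the only candidate key.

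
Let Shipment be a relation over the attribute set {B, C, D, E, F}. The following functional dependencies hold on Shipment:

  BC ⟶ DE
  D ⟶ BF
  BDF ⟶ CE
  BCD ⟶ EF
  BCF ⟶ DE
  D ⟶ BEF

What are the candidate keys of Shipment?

(D), (B, C)

{D}⁺: D→BF adds B, F; BDF→CE adds C, E → {B, C, D, E, F}.
{B, C}⁺: BC→DE adds D, E; D→BF adds F → {B, C, D, E, F}. Minimal: {C}⁺ = {C}; {B}⁺ = {B} — none reach the full schema.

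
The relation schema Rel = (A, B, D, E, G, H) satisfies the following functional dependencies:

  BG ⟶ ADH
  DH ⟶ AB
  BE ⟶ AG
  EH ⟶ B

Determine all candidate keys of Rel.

Attribute E never appears on the right-hand side of any dependency, so E must belong to every candidate key.
{E}⁺ = {E}, which is not all of the schema, so we must add further attributes.
{B, E}⁺: BE→AG adds A, G; BG→ADH adds D, H → {A, B, D, E, G, H}. Minimal: {E}⁺ = {E}; {B}⁺ = {B} — none reach the full schema.
{E, H}⁺: EH→B adds B; BE→AG adds A, G; BG→ADH adds D → {A, B, D, E, G, H}. Minimal: {H}⁺ = {H}; {E}⁺ = {E} — none reach the full schema.
Any other superkey contains one of these as a subset, so there are no further candidate keys.

{B, E}, {E, H}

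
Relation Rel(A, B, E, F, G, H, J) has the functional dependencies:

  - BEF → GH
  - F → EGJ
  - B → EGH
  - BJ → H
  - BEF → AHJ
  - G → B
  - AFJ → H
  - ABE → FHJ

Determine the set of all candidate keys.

{F}⁺: F→EGJ adds E, G, J; G→B adds B; BEF→GH adds H; BEF→AHJ adds A → {A, B, E, F, G, H, J}.
{A, B}⁺: B→EGH adds E, G, H; ABE→FHJ adds F, J → {A, B, E, F, G, H, J}. Minimal: {B}⁺ = {B, E, G, H}; {A}⁺ = {A} — none reach the full schema.
{A, G}⁺: G→B adds B; B→EGH adds E, H; ABE→FHJ adds F, J → {A, B, E, F, G, H, J}. Minimal: {G}⁺ = {B, E, G, H}; {A}⁺ = {A} — none reach the full schema.

{F}; {A, B}; {A, G}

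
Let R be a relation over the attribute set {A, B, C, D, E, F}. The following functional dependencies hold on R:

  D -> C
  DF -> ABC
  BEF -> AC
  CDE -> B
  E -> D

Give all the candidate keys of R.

{E, F}

Attributes E, F never appear on any right-hand side, so every candidate key must contain {E, F}.
{E, F}⁺ = {A, B, C, D, E, F}, which is all of the schema, so {E, F} is the only candidate key.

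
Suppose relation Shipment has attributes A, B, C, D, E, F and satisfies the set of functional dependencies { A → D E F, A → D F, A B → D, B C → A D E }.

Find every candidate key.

Attributes B, C never appear on any right-hand side, so every candidate key must contain {B, C}.
{B, C}⁺ = {A, B, C, D, E, F}, which is all of the schema, so {B, C} is the only candidate key.

{B, C}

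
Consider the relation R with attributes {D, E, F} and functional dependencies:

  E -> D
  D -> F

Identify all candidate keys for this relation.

{E}⁺: E→D adds D; D→F adds F → {D, E, F}.

E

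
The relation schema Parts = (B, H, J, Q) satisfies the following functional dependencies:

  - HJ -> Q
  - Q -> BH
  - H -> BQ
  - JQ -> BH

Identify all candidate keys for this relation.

{H, J}, {J, Q}

Attribute J never appears on the right-hand side of any dependency, so J must belong to every candidate key.
{J}⁺ = {J}, which is not all of the schema, so we must add further attributes.
{H, J}⁺: HJ→Q adds Q; Q→BH adds B → {B, H, J, Q}.
{J, Q}⁺: Q→BH adds B, H → {B, H, J, Q}.
Any other superkey contains one of these as a subset, so there are no further candidate keys.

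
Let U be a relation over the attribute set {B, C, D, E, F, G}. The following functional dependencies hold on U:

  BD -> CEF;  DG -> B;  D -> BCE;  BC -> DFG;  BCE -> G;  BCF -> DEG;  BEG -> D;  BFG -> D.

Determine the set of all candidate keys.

{D}⁺: D→BCE adds B, C, E; BC→DFG adds F, G → {B, C, D, E, F, G}.
{B, C}⁺: BC→DFG adds D, F, G; BCF→DEG adds E → {B, C, D, E, F, G}. Minimal: {C}⁺ = {C}; {B}⁺ = {B} — none reach the full schema.
{B, E, G}⁺: BEG→D adds D; BD→CEF adds C, F → {B, C, D, E, F, G}. Minimal: {E, G}⁺ = {E, G}; {B, G}⁺ = {B, G}; {B, E}⁺ = {B, E} — none reach the full schema.
{B, F, G}⁺: BFG→D adds D; BD→CEF adds C, E → {B, C, D, E, F, G}. Minimal: {F, G}⁺ = {F, G}; {B, G}⁺ = {B, G}; {B, F}⁺ = {B, F} — none reach the full schema.

(D), (B, C), (B, E, G), (B, F, G)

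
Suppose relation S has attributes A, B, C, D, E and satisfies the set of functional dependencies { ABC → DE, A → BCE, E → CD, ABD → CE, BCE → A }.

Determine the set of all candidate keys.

(A), (B, E)

{A}⁺: A→BCE adds B, C, E; E→CD adds D → {A, B, C, D, E}.
{B, E}⁺: E→CD adds C, D; BCE→A adds A → {A, B, C, D, E}. Minimal: {E}⁺ = {C, D, E}; {B}⁺ = {B} — none reach the full schema.
Any other superkey contains one of these as a subset, so there are no further candidate keys.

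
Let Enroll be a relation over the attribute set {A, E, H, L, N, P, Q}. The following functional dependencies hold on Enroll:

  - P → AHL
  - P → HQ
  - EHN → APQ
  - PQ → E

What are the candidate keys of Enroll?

{N, P}⁺: P→AHL adds A, H, L; P→HQ adds Q; PQ→E adds E → {A, E, H, L, N, P, Q}. Minimal: {P}⁺ = {A, E, H, L, P, Q}; {N}⁺ = {N} — none reach the full schema.
{E, H, N}⁺: EHN→APQ adds A, P, Q; P→AHL adds L → {A, E, H, L, N, P, Q}. Minimal: {H, N}⁺ = {H, N}; {E, N}⁺ = {E, N}; {E, H}⁺ = {E, H} — none reach the full schema.
Any other superkey contains one of these as a subset, so there are no further candidate keys.

(N, P), (E, H, N)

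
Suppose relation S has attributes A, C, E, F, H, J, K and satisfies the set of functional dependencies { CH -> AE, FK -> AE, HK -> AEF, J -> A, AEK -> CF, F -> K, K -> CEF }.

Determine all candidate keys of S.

{F, H, J}; {H, J, K}

Attributes H, J never appear on any right-hand side, so every candidate key must contain {H, J}.
{H, J}⁺ = {A, H, J}, which is not all of the schema, so we must add further attributes.
{F, H, J}⁺: J→A adds A; F→K adds K; K→CEF adds C, E → {A, C, E, F, H, J, K}. Minimal: {H, J}⁺ = {A, H, J}; {F, J}⁺ = {A, C, E, F, J, K}; {F, H}⁺ = {A, C, E, F, H, K} — none reach the full schema.
{H, J, K}⁺: HK→AEF adds A, E, F; AEK→CF adds C → {A, C, E, F, H, J, K}. Minimal: {J, K}⁺ = {A, C, E, F, J, K}; {H, K}⁺ = {A, C, E, F, H, K}; {H, J}⁺ = {A, H, J} — none reach the full schema.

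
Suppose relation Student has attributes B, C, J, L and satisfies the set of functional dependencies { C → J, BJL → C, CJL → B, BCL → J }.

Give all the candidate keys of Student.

(C, L), (B, J, L)

Attribute L never appears on the right-hand side of any dependency, so L must belong to every candidate key.
{L}⁺ = {L}, which is not all of the schema, so we must add further attributes.
{C, L}⁺: C→J adds J; CJL→B adds B → {B, C, J, L}. Minimal: {L}⁺ = {L}; {C}⁺ = {C, J} — none reach the full schema.
{B, J, L}⁺: BJL→C adds C → {B, C, J, L}. Minimal: {J, L}⁺ = {J, L}; {B, L}⁺ = {B, L}; {B, J}⁺ = {B, J} — none reach the full schema.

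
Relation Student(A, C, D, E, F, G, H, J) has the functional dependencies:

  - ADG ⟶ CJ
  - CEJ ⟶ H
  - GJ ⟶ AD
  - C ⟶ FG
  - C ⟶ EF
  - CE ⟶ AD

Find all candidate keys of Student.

{C}; {G, J}; {A, D, G}

{C}⁺: C→FG adds F, G; C→EF adds E; CE→AD adds A, D; ADG→CJ adds J; CEJ→H adds H → {A, C, D, E, F, G, H, J}.
{G, J}⁺: GJ→AD adds A, D; ADG→CJ adds C; C→FG adds F; C→EF adds E; CEJ→H adds H → {A, C, D, E, F, G, H, J}. Minimal: {J}⁺ = {J}; {G}⁺ = {G} — none reach the full schema.
{A, D, G}⁺: ADG→CJ adds C, J; C→FG adds F; C→EF adds E; CEJ→H adds H → {A, C, D, E, F, G, H, J}. Minimal: {D, G}⁺ = {D, G}; {A, G}⁺ = {A, G}; {A, D}⁺ = {A, D} — none reach the full schema.
Any other superkey contains one of these as a subset, so there are no further candidate keys.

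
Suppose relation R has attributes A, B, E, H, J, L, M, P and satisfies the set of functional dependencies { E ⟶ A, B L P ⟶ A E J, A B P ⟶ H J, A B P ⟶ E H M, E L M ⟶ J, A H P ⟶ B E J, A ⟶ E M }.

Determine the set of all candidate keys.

Attributes L, P never appear on any right-hand side, so every candidate key must contain {L, P}.
{L, P}⁺ = {L, P}, which is not all of the schema, so we must add further attributes.
{B, L, P}⁺: BLP→AEJ adds A, E, J; ABP→HJ adds H; ABP→EHM adds M → {A, B, E, H, J, L, M, P}. Minimal: {L, P}⁺ = {L, P}; {B, P}⁺ = {B, P}; {B, L}⁺ = {B, L} — none reach the full schema.
{A, H, L, P}⁺: AHP→BEJ adds B, E, J; A→EM adds M → {A, B, E, H, J, L, M, P}. Minimal: {H, L, P}⁺ = {H, L, P}; {A, L, P}⁺ = {A, E, J, L, M, P}; {A, H, P}⁺ = {A, B, E, H, J, M, P}; … — none reach the full schema.
{E, H, L, P}⁺: E→A adds A; AHP→BEJ adds B, J; A→EM adds M → {A, B, E, H, J, L, M, P}. Minimal: {H, L, P}⁺ = {H, L, P}; {E, L, P}⁺ = {A, E, J, L, M, P}; {E, H, P}⁺ = {A, B, E, H, J, M, P}; … — none reach the full schema.
Any other superkey contains one of these as a subset, so there are no further candidate keys.

BLP, AHLP, EHLP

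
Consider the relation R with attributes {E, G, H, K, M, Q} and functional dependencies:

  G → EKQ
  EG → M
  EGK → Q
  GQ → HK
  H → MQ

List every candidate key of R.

{G}

Attribute G never appears on the right-hand side of any dependency, so G must belong to every candidate key.
{G}⁺ = {E, G, H, K, M, Q}, which is all of the schema, so {G} is the only candidate key.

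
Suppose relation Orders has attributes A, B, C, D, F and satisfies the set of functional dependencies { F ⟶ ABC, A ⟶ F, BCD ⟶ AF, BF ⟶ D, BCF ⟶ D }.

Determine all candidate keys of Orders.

{A}, {F}, {B, C, D}

{A}⁺: A→F adds F; F→ABC adds B, C; BF→D adds D → {A, B, C, D, F}.
{F}⁺: F→ABC adds A, B, C; BF→D adds D → {A, B, C, D, F}.
{B, C, D}⁺: BCD→AF adds A, F → {A, B, C, D, F}. Minimal: {C, D}⁺ = {C, D}; {B, D}⁺ = {B, D}; {B, C}⁺ = {B, C} — none reach the full schema.
Any other superkey contains one of these as a subset, so there are no further candidate keys.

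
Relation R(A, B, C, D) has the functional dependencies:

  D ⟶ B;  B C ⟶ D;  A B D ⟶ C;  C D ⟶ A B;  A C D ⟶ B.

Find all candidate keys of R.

{A, D}⁺: D→B adds B; ABD→C adds C → {A, B, C, D}. Minimal: {D}⁺ = {B, D}; {A}⁺ = {A} — none reach the full schema.
{B, C}⁺: BC→D adds D; CD→AB adds A → {A, B, C, D}. Minimal: {C}⁺ = {C}; {B}⁺ = {B} — none reach the full schema.
{C, D}⁺: D→B adds B; CD→AB adds A → {A, B, C, D}. Minimal: {D}⁺ = {B, D}; {C}⁺ = {C} — none reach the full schema.

{A, D}; {B, C}; {C, D}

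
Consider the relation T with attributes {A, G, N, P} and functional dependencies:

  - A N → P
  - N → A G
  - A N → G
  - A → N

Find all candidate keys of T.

{A}⁺: A→N adds N; AN→P adds P; N→AG adds G → {A, G, N, P}.
{N}⁺: N→AG adds A, G; AN→P adds P → {A, G, N, P}.

{A}, {N}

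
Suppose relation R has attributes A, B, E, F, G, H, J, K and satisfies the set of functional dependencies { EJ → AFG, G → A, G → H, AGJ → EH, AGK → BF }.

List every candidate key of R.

{E, J, K}, {G, J, K}

Attributes J, K never appear on any right-hand side, so every candidate key must contain {J, K}.
{J, K}⁺ = {J, K}, which is not all of the schema, so we must add further attributes.
{E, J, K}⁺: EJ→AFG adds A, F, G; G→H adds H; AGK→BF adds B → {A, B, E, F, G, H, J, K}.
{G, J, K}⁺: G→A adds A; G→H adds H; AGJ→EH adds E; AGK→BF adds B, F → {A, B, E, F, G, H, J, K}.
Any other superkey contains one of these as a subset, so there are no further candidate keys.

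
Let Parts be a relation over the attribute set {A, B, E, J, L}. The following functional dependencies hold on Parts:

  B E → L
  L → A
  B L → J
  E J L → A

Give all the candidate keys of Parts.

Attributes B, E never appear on any right-hand side, so every candidate key must contain {B, E}.
{B, E}⁺ = {A, B, E, J, L}, which is all of the schema, so {B, E} is the only candidate key.

{B, E}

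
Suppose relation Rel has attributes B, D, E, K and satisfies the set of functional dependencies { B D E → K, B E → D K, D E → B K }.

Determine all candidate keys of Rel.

(B, E), (D, E)

Attribute E never appears on the right-hand side of any dependency, so E must belong to every candidate key.
{E}⁺ = {E}, which is not all of the schema, so we must add further attributes.
{B, E}⁺: BE→DK adds D, K → {B, D, E, K}.
{D, E}⁺: DE→BK adds B, K → {B, D, E, K}.
Any other superkey contains one of these as a subset, so there are no further candidate keys.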